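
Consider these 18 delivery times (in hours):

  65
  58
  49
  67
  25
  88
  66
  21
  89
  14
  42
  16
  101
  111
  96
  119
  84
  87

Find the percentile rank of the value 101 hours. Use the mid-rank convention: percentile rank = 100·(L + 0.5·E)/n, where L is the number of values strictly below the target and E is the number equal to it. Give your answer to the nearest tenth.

86.1

Sorted: 14, 16, 21, 25, 42, 49, 58, 65, 66, 67, 84, 87, 88, 89, 96, 101, 111, 119.
Count below 101: L = 15; count equal: E = 1; n = 18.
Percentile rank = 100·(15 + 0.5·1)/18 = 100·15.5/18 = 86.11.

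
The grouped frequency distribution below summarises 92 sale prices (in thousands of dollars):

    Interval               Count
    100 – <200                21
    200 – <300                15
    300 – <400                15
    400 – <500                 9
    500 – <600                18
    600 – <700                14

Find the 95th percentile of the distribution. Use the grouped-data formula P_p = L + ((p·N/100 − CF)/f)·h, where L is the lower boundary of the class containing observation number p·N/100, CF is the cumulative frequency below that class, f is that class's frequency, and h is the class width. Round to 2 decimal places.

N = 92; target position k = 95/100 · 92 = 87.4.
Cumulative frequencies: 21, 36, 51, 60, 78, 92.
Observation 87.4 falls in the class 600 – <700.
L = 600, CF = 78, f = 14, h = 100.
P95 = 600 + ((87.4 − 78)/14)·100 = 600 + 67.1429 = 667.143.

667.14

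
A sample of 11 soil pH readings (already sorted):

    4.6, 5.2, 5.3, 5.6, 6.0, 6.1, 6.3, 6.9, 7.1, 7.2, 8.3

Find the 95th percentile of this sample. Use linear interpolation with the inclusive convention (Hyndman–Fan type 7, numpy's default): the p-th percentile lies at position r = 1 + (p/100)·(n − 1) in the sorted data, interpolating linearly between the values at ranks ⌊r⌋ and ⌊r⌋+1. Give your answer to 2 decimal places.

7.75

n = 11.
r = 1 + (95/100)·(11 − 1) = 1 + 9.5 = 10.5.
Rank 10 is 7.2 and rank 11 is 8.3.
Interpolate: 7.2 + 0.5·(8.3 − 7.2) = 7.2 + 0.5·1.1 = 7.75.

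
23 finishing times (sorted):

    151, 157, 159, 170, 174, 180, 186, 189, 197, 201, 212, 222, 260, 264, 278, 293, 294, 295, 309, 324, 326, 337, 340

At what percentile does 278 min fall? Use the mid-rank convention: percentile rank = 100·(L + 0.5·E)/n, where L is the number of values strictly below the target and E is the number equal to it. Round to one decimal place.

Count below 278: L = 14; count equal: E = 1; n = 23.
Percentile rank = 100·(14 + 0.5·1)/23 = 100·14.5/23 = 63.04.

63.0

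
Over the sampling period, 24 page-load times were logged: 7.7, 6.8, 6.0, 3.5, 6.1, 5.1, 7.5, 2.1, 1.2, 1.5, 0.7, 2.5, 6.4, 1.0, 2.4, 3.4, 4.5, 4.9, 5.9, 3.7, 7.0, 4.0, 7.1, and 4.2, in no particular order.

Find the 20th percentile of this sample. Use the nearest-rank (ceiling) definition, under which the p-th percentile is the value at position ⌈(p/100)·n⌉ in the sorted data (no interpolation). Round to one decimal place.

2.1

Sorted: 0.7, 1.0, 1.2, 1.5, 2.1, 2.4, 2.5, 3.4, 3.5, 3.7, 4.0, 4.2, 4.5, 4.9, 5.1, 5.9, 6.0, 6.1, 6.4, 6.8, 7.0, 7.1, 7.5, 7.7.
n = 24.
Position = ⌈20/100 · 24⌉ = ⌈4.8⌉ = 5.
The value at rank 5 is 2.1.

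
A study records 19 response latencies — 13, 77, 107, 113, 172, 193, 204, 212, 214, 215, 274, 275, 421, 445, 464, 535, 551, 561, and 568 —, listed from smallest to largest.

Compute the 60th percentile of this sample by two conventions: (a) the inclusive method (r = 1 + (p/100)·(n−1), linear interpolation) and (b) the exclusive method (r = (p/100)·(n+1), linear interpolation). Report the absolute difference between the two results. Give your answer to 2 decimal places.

n = 19.
(a) r = 11.8; between ranks 11 (274) and 12 (275): 274.8.
(b) r = 12 → value at rank 12 = 275.
|274.8 − 275| = 0.2.

0.20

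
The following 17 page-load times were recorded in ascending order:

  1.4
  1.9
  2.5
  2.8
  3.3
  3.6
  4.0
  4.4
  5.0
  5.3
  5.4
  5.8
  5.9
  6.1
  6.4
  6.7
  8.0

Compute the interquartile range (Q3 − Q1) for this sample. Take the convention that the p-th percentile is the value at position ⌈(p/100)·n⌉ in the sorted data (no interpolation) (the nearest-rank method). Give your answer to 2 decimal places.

n = 17.
P25: rank ⌈25/100·17⌉ = 5 → 3.3.
P75: rank ⌈75/100·17⌉ = 13 → 5.9.
Difference: 5.9 − 3.3 = 2.6.

2.60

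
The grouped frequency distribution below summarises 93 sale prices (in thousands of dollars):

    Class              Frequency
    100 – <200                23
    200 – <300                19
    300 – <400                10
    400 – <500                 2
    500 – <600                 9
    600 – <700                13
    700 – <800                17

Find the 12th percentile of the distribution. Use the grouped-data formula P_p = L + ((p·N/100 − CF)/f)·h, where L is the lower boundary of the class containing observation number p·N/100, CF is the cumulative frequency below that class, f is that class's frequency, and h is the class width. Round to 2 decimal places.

148.52

N = 93; target position k = 12/100 · 93 = 11.16.
Cumulative frequencies: 23, 42, 52, 54, 63, 76, 93.
Observation 11.16 falls in the class 100 – <200.
L = 100, CF = 0, f = 23, h = 100.
P12 = 100 + ((11.16 − 0)/23)·100 = 100 + 48.5217 = 148.522.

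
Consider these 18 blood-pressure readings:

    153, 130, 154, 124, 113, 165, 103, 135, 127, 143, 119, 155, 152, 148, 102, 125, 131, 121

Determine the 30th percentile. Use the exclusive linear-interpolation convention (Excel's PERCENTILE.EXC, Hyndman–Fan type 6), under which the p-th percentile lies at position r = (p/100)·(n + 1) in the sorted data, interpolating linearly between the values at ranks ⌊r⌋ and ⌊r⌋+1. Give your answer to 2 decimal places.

Sorted: 102, 103, 113, 119, 121, 124, 125, 127, 130, 131, 135, 143, 148, 152, 153, 154, 155, 165.
n = 18.
r = (30/100)·(18 + 1) = 5.7.
Rank 5 is 121 and rank 6 is 124.
Interpolate: 121 + 0.7·(124 − 121) = 121 + 0.7·3 = 123.1.

123.10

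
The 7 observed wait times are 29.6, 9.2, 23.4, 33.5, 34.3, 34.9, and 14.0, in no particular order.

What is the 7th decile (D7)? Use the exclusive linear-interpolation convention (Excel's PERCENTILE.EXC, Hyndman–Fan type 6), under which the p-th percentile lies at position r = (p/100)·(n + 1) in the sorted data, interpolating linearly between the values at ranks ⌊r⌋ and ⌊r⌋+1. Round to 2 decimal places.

33.98

Sorted: 9.2, 14.0, 23.4, 29.6, 33.5, 34.3, 34.9.
n = 7.
r = (70/100)·(7 + 1) = 5.6.
Rank 5 is 33.5 and rank 6 is 34.3.
Interpolate: 33.5 + 0.6·(34.3 − 33.5) = 33.5 + 0.6·0.8 = 33.98.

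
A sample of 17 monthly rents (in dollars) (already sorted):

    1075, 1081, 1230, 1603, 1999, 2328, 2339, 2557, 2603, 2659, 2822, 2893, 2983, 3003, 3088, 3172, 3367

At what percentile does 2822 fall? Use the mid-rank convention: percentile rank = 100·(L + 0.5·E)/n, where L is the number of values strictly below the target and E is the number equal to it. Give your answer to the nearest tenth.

Count below 2822: L = 10; count equal: E = 1; n = 17.
Percentile rank = 100·(10 + 0.5·1)/17 = 100·10.5/17 = 61.76.

61.8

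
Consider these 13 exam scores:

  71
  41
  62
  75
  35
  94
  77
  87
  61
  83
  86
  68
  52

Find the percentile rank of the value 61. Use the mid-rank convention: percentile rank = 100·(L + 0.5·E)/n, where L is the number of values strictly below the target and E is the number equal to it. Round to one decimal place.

Sorted: 35, 41, 52, 61, 62, 68, 71, 75, 77, 83, 86, 87, 94.
Count below 61: L = 3; count equal: E = 1; n = 13.
Percentile rank = 100·(3 + 0.5·1)/13 = 100·3.5/13 = 26.92.

26.9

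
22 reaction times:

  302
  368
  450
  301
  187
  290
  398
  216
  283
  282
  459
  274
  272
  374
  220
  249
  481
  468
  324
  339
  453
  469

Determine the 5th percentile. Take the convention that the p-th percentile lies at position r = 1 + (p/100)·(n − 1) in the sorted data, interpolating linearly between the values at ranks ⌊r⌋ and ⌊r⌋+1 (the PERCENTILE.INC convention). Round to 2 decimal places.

Sorted: 187, 216, 220, 249, 272, 274, 282, 283, 290, 301, 302, 324, 339, 368, 374, 398, 450, 453, 459, 468, 469, 481.
n = 22.
r = 1 + (5/100)·(22 − 1) = 1 + 1.05 = 2.05.
Rank 2 is 216 and rank 3 is 220.
Interpolate: 216 + 0.05·(220 − 216) = 216 + 0.05·4 = 216.2.

216.20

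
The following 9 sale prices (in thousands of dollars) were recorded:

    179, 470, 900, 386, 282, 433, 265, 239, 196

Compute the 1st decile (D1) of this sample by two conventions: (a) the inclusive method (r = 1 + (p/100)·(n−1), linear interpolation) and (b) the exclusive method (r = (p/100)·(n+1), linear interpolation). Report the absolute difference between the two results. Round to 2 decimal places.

Sorted: 179, 196, 239, 265, 282, 386, 433, 470, 900.
n = 9.
(a) r = 1.8; between ranks 1 (179) and 2 (196): 192.6.
(b) r = 1 → value at rank 1 = 179.
|192.6 − 179| = 13.6.

13.60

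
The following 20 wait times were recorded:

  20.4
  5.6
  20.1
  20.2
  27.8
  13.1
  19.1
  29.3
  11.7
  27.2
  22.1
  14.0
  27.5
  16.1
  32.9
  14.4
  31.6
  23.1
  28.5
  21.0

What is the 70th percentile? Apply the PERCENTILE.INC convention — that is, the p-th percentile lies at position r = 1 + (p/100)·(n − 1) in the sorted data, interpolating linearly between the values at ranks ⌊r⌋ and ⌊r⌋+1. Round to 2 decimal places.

Sorted: 5.6, 11.7, 13.1, 14.0, 14.4, 16.1, 19.1, 20.1, 20.2, 20.4, 21.0, 22.1, 23.1, 27.2, 27.5, 27.8, 28.5, 29.3, 31.6, 32.9.
n = 20.
r = 1 + (70/100)·(20 − 1) = 1 + 13.3 = 14.3.
Rank 14 is 27.2 and rank 15 is 27.5.
Interpolate: 27.2 + 0.3·(27.5 − 27.2) = 27.2 + 0.3·0.3 = 27.29.

27.29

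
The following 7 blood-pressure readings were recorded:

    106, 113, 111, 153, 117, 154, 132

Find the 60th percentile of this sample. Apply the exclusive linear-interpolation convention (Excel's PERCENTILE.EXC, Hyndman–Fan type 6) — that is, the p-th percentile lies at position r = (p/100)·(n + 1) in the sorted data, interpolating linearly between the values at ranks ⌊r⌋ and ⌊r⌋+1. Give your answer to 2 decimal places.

129.00

Sorted: 106, 111, 113, 117, 132, 153, 154.
n = 7.
r = (60/100)·(7 + 1) = 4.8.
Rank 4 is 117 and rank 5 is 132.
Interpolate: 117 + 0.8·(132 − 117) = 117 + 0.8·15 = 129.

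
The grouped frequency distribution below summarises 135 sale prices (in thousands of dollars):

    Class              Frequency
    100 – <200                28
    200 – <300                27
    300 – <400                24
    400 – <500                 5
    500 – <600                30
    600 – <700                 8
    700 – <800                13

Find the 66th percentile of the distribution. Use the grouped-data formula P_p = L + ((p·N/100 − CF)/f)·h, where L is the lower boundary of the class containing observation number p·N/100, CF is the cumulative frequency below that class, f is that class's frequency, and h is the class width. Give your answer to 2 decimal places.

517.00

N = 135; target position k = 66/100 · 135 = 89.1.
Cumulative frequencies: 28, 55, 79, 84, 114, 122, 135.
Observation 89.1 falls in the class 500 – <600.
L = 500, CF = 84, f = 30, h = 100.
P66 = 500 + ((89.1 − 84)/30)·100 = 500 + 17 = 517.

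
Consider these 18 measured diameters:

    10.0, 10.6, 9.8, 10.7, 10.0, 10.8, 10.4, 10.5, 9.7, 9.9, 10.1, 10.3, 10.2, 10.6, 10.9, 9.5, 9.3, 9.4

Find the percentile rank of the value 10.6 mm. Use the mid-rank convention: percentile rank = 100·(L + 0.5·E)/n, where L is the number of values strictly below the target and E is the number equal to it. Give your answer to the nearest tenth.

Sorted: 9.3, 9.4, 9.5, 9.7, 9.8, 9.9, 10.0, 10.0, 10.1, 10.2, 10.3, 10.4, 10.5, 10.6, 10.6, 10.7, 10.8, 10.9.
Count below 10.6: L = 13; count equal: E = 2; n = 18.
Percentile rank = 100·(13 + 0.5·2)/18 = 100·14/18 = 77.78.

77.8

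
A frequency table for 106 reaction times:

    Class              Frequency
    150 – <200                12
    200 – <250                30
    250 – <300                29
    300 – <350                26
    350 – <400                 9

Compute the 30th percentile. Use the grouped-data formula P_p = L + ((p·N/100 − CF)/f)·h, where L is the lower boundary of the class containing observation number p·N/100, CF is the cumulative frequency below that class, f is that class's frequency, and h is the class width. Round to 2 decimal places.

N = 106; target position k = 30/100 · 106 = 31.8.
Cumulative frequencies: 12, 42, 71, 97, 106.
Observation 31.8 falls in the class 200 – <250.
L = 200, CF = 12, f = 30, h = 50.
P30 = 200 + ((31.8 − 12)/30)·50 = 200 + 33 = 233.

233.00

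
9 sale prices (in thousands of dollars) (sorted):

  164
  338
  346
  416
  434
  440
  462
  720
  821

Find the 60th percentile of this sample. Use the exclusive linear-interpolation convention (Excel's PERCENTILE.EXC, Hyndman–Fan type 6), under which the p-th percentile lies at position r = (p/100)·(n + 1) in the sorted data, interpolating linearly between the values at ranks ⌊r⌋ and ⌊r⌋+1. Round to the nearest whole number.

n = 9.
r = (60/100)·(9 + 1) = 6.
r is an integer, so P60 is the value at rank 6: 440.

440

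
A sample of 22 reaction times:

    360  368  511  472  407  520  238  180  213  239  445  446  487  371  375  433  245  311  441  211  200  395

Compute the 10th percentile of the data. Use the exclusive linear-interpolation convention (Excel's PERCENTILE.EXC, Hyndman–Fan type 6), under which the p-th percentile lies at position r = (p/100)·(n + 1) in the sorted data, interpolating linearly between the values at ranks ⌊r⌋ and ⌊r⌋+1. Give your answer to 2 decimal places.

Sorted: 180, 200, 211, 213, 238, 239, 245, 311, 360, 368, 371, 375, 395, 407, 433, 441, 445, 446, 472, 487, 511, 520.
n = 22.
r = (10/100)·(22 + 1) = 2.3.
Rank 2 is 200 and rank 3 is 211.
Interpolate: 200 + 0.3·(211 − 200) = 200 + 0.3·11 = 203.3.

203.30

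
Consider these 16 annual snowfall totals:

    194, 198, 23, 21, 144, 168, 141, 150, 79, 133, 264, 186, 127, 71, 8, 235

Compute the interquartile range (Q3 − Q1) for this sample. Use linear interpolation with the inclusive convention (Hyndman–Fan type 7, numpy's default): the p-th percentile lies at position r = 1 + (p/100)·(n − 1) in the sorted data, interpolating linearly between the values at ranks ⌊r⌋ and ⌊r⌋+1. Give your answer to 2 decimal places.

111.00

Sorted: 8, 21, 23, 71, 79, 127, 133, 141, 144, 150, 168, 186, 194, 198, 235, 264.
n = 16.
P25: r = 4.75; ranks 4–5 are 71, 79; interpolating gives 77.
P75: r = 12.25; ranks 12–13 are 186, 194; interpolating gives 188.
Difference: 188 − 77 = 111.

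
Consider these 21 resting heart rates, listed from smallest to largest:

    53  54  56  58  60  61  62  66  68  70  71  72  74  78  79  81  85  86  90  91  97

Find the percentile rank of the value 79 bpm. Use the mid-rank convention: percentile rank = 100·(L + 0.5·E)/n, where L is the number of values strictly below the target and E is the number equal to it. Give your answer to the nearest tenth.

Count below 79: L = 14; count equal: E = 1; n = 21.
Percentile rank = 100·(14 + 0.5·1)/21 = 100·14.5/21 = 69.05.

69.0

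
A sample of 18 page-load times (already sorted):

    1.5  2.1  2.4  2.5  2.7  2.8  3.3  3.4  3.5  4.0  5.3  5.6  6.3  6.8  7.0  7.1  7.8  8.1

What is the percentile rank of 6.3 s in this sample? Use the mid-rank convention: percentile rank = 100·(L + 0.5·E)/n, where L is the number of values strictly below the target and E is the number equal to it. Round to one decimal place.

69.4

Count below 6.3: L = 12; count equal: E = 1; n = 18.
Percentile rank = 100·(12 + 0.5·1)/18 = 100·12.5/18 = 69.44.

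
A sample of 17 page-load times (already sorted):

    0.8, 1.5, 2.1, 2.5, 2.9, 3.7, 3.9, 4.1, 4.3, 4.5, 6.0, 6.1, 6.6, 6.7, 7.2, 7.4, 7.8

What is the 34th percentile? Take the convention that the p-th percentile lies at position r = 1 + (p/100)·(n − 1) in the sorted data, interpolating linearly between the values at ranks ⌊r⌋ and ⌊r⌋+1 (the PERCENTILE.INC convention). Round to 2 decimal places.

n = 17.
r = 1 + (34/100)·(17 − 1) = 1 + 5.44 = 6.44.
Rank 6 is 3.7 and rank 7 is 3.9.
Interpolate: 3.7 + 0.44·(3.9 − 3.7) = 3.7 + 0.44·0.2 = 3.788.

3.79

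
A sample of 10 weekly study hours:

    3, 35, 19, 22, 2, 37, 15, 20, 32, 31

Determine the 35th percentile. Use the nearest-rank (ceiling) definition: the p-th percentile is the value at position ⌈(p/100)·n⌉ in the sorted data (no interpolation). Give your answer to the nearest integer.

Sorted: 2, 3, 15, 19, 20, 22, 31, 32, 35, 37.
n = 10.
Position = ⌈35/100 · 10⌉ = ⌈3.5⌉ = 4.
The value at rank 4 is 19.

19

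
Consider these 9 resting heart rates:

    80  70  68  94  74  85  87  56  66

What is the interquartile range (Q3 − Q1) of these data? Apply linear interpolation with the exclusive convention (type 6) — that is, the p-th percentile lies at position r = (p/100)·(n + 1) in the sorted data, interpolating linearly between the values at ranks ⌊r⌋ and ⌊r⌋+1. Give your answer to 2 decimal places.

Sorted: 56, 66, 68, 70, 74, 80, 85, 87, 94.
n = 9.
P25: r = 2.5; ranks 2–3 are 66, 68; interpolating gives 67.
P75: r = 7.5; ranks 7–8 are 85, 87; interpolating gives 86.
Difference: 86 − 67 = 19.

19.00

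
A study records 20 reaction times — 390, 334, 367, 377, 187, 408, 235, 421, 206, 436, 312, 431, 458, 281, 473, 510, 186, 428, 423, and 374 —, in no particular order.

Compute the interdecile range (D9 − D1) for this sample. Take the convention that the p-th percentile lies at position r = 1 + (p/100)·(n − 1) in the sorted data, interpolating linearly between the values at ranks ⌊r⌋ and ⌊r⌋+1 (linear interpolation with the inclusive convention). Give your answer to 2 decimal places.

255.40

Sorted: 186, 187, 206, 235, 281, 312, 334, 367, 374, 377, 390, 408, 421, 423, 428, 431, 436, 458, 473, 510.
n = 20.
P10: r = 2.9; ranks 2–3 are 187, 206; interpolating gives 204.1.
P90: r = 18.1; ranks 18–19 are 458, 473; interpolating gives 459.5.
Difference: 459.5 − 204.1 = 255.4.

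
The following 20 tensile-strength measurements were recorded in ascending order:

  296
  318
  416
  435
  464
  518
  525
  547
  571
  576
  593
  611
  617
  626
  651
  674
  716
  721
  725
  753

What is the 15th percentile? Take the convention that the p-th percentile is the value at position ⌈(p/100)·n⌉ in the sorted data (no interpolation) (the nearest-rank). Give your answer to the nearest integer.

n = 20.
Position = ⌈15/100 · 20⌉ = ⌈3⌉ = 3.
The value at rank 3 is 416.

416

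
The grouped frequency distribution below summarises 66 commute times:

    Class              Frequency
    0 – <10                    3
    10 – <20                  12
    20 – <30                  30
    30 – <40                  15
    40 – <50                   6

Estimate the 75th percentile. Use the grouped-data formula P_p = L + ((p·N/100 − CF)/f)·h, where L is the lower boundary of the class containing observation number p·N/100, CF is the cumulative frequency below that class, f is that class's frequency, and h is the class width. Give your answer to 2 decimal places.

N = 66; target position k = 75/100 · 66 = 49.5.
Cumulative frequencies: 3, 15, 45, 60, 66.
Observation 49.5 falls in the class 30 – <40.
L = 30, CF = 45, f = 15, h = 10.
P75 = 30 + ((49.5 − 45)/15)·10 = 30 + 3 = 33.

33.00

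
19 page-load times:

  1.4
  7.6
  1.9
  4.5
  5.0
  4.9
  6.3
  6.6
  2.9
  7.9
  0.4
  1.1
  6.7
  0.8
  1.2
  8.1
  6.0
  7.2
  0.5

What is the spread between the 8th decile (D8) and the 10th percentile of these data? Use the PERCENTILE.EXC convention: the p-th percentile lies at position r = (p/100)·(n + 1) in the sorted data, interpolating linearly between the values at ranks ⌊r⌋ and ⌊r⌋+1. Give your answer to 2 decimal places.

Sorted: 0.4, 0.5, 0.8, 1.1, 1.2, 1.4, 1.9, 2.9, 4.5, 4.9, 5.0, 6.0, 6.3, 6.6, 6.7, 7.2, 7.6, 7.9, 8.1.
n = 19.
P10: r = 2 (integer) → 0.5.
P80: r = 16 (integer) → 7.2.
Difference: 7.2 − 0.5 = 6.7.

6.70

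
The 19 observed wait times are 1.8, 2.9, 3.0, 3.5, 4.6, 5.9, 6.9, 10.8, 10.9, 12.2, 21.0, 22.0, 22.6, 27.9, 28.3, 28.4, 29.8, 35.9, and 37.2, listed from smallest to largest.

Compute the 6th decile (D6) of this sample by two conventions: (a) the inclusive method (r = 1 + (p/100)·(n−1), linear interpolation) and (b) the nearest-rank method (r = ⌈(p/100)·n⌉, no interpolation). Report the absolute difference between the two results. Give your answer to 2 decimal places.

0.20

n = 19.
(a) r = 11.8; between ranks 11 (21.0) and 12 (22.0): 21.8.
(b) the nearest-rank method: rank 12 → 22.
|21.8 − 22| = 0.2.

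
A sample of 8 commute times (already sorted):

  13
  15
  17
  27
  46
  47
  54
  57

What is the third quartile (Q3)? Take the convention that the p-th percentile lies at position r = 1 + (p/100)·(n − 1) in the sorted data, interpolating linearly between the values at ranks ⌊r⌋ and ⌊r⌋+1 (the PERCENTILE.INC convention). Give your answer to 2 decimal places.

n = 8.
r = 1 + (75/100)·(8 − 1) = 1 + 5.25 = 6.25.
Rank 6 is 47 and rank 7 is 54.
Interpolate: 47 + 0.25·(54 − 47) = 47 + 0.25·7 = 48.75.

48.75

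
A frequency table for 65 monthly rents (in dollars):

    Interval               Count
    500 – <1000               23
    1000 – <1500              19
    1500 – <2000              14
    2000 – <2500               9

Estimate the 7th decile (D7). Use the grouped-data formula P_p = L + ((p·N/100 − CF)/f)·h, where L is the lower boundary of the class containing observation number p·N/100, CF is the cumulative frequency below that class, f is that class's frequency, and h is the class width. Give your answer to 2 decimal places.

1625.00

N = 65; target position k = 70/100 · 65 = 45.5.
Cumulative frequencies: 23, 42, 56, 65.
Observation 45.5 falls in the class 1500 – <2000.
L = 1500, CF = 42, f = 14, h = 500.
P70 = 1500 + ((45.5 − 42)/14)·500 = 1500 + 125 = 1625.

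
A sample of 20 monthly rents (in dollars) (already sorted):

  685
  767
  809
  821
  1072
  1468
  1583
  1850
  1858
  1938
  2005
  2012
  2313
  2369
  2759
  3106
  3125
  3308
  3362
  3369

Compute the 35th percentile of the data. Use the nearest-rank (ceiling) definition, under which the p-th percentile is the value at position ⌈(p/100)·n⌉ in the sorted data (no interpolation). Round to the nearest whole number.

n = 20.
Position = ⌈35/100 · 20⌉ = ⌈7⌉ = 7.
The value at rank 7 is 1583.

1583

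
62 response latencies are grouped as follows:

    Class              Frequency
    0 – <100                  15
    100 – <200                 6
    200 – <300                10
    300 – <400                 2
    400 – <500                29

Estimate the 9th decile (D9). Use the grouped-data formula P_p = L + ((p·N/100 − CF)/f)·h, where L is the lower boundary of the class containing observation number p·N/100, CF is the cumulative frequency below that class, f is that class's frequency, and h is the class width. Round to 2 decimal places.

478.62

N = 62; target position k = 90/100 · 62 = 55.8.
Cumulative frequencies: 15, 21, 31, 33, 62.
Observation 55.8 falls in the class 400 – <500.
L = 400, CF = 33, f = 29, h = 100.
P90 = 400 + ((55.8 − 33)/29)·100 = 400 + 78.6207 = 478.621.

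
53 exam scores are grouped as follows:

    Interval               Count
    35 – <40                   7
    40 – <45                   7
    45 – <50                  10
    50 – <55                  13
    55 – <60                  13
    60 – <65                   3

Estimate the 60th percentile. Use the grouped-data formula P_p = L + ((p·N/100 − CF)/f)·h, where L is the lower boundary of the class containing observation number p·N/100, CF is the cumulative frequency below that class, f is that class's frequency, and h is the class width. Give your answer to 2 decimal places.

N = 53; target position k = 60/100 · 53 = 31.8.
Cumulative frequencies: 7, 14, 24, 37, 50, 53.
Observation 31.8 falls in the class 50 – <55.
L = 50, CF = 24, f = 13, h = 5.
P60 = 50 + ((31.8 − 24)/13)·5 = 50 + 3 = 53.

53.00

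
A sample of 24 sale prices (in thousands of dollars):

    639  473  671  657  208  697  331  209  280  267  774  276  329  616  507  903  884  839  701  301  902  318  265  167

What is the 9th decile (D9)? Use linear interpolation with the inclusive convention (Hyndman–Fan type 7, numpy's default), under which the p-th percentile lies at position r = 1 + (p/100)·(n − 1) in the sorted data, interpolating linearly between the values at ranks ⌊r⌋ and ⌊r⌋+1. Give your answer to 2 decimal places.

870.50

Sorted: 167, 208, 209, 265, 267, 276, 280, 301, 318, 329, 331, 473, 507, 616, 639, 657, 671, 697, 701, 774, 839, 884, 902, 903.
n = 24.
r = 1 + (90/100)·(24 − 1) = 1 + 20.7 = 21.7.
Rank 21 is 839 and rank 22 is 884.
Interpolate: 839 + 0.7·(884 − 839) = 839 + 0.7·45 = 870.5.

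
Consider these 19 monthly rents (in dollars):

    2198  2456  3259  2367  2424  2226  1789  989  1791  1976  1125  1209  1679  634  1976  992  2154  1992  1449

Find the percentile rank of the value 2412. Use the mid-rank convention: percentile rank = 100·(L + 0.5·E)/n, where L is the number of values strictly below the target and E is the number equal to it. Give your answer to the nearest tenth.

84.2

Sorted: 634, 989, 992, 1125, 1209, 1449, 1679, 1789, 1791, 1976, 1976, 1992, 2154, 2198, 2226, 2367, 2424, 2456, 3259.
Count below 2412: L = 16; count equal: E = 0; n = 19.
Percentile rank = 100·(16 + 0.5·0)/19 = 100·16/19 = 84.21.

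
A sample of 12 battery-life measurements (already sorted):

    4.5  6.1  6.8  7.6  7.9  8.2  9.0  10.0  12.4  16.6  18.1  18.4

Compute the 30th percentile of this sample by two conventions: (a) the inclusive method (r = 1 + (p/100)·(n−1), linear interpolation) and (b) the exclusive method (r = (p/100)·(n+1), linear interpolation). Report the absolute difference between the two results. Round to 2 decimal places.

0.17

n = 12.
(a) r = 4.3; between ranks 4 (7.6) and 5 (7.9): 7.69.
(b) r = 3.9; between ranks 3 (6.8) and 4 (7.6): 7.52.
|7.69 − 7.52| = 0.17.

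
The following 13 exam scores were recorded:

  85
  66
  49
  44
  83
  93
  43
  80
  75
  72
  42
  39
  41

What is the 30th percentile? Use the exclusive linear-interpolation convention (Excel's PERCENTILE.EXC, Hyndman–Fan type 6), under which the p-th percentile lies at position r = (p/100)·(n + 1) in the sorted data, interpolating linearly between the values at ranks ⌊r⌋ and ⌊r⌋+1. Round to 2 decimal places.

Sorted: 39, 41, 42, 43, 44, 49, 66, 72, 75, 80, 83, 85, 93.
n = 13.
r = (30/100)·(13 + 1) = 4.2.
Rank 4 is 43 and rank 5 is 44.
Interpolate: 43 + 0.2·(44 − 43) = 43 + 0.2·1 = 43.2.

43.20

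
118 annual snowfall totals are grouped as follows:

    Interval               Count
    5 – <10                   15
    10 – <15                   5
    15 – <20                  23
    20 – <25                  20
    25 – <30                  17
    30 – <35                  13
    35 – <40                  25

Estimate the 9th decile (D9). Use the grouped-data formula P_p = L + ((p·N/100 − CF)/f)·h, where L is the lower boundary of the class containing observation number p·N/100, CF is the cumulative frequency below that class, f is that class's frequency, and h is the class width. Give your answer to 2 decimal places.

37.64

N = 118; target position k = 90/100 · 118 = 106.2.
Cumulative frequencies: 15, 20, 43, 63, 80, 93, 118.
Observation 106.2 falls in the class 35 – <40.
L = 35, CF = 93, f = 25, h = 5.
P90 = 35 + ((106.2 − 93)/25)·5 = 35 + 2.64 = 37.64.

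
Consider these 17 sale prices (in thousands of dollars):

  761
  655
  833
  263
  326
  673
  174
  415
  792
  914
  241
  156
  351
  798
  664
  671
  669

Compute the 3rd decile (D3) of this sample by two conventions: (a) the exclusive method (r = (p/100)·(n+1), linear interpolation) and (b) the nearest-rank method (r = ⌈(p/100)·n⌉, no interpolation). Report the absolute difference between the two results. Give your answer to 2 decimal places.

Sorted: 156, 174, 241, 263, 326, 351, 415, 655, 664, 669, 671, 673, 761, 792, 798, 833, 914.
n = 17.
(a) r = 5.4; between ranks 5 (326) and 6 (351): 336.
(b) the nearest-rank method: rank 6 → 351.
|336 − 351| = 15.

15.00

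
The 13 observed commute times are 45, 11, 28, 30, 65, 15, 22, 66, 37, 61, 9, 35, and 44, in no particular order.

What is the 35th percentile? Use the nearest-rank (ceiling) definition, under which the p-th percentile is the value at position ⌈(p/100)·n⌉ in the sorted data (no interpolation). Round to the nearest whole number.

Sorted: 9, 11, 15, 22, 28, 30, 35, 37, 44, 45, 61, 65, 66.
n = 13.
Position = ⌈35/100 · 13⌉ = ⌈4.55⌉ = 5.
The value at rank 5 is 28.

28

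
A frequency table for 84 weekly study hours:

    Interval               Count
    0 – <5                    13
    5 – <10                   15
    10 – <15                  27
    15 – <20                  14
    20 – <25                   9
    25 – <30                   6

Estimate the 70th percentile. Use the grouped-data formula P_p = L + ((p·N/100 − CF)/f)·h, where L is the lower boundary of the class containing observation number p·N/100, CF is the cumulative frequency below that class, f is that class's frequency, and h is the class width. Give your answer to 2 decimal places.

16.36

N = 84; target position k = 70/100 · 84 = 58.8.
Cumulative frequencies: 13, 28, 55, 69, 78, 84.
Observation 58.8 falls in the class 15 – <20.
L = 15, CF = 55, f = 14, h = 5.
P70 = 15 + ((58.8 − 55)/14)·5 = 15 + 1.35714 = 16.3571.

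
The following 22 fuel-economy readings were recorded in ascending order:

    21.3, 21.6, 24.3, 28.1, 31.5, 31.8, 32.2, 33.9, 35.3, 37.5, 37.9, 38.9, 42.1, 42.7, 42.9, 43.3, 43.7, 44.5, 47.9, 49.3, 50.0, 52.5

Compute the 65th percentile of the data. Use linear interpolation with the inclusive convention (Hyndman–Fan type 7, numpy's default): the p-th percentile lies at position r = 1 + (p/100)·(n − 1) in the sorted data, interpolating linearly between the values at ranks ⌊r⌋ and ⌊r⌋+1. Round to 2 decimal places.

n = 22.
r = 1 + (65/100)·(22 − 1) = 1 + 13.65 = 14.65.
Rank 14 is 42.7 and rank 15 is 42.9.
Interpolate: 42.7 + 0.65·(42.9 − 42.7) = 42.7 + 0.65·0.2 = 42.83.

42.83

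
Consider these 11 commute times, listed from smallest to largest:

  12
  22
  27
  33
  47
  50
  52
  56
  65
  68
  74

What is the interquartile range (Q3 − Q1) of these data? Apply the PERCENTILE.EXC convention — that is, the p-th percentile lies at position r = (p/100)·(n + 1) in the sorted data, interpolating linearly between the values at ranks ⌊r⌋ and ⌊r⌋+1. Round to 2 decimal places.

38.00

n = 11.
P25: r = 3 (integer) → 27.
P75: r = 9 (integer) → 65.
Difference: 65 − 27 = 38.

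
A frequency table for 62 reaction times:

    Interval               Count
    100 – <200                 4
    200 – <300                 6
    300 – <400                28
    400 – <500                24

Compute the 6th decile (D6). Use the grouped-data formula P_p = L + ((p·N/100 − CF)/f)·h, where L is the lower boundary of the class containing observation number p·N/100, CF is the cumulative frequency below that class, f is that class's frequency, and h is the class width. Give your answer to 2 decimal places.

397.14

N = 62; target position k = 60/100 · 62 = 37.2.
Cumulative frequencies: 4, 10, 38, 62.
Observation 37.2 falls in the class 300 – <400.
L = 300, CF = 10, f = 28, h = 100.
P60 = 300 + ((37.2 − 10)/28)·100 = 300 + 97.1429 = 397.143.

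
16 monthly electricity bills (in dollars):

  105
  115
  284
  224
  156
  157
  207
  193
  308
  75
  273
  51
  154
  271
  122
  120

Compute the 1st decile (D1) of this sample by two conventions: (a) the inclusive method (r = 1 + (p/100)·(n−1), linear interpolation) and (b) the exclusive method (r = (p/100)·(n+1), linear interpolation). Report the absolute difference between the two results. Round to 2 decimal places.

Sorted: 51, 75, 105, 115, 120, 122, 154, 156, 157, 193, 207, 224, 271, 273, 284, 308.
n = 16.
(a) r = 2.5; between ranks 2 (75) and 3 (105): 90.
(b) r = 1.7; between ranks 1 (51) and 2 (75): 67.8.
|90 − 67.8| = 22.2.

22.20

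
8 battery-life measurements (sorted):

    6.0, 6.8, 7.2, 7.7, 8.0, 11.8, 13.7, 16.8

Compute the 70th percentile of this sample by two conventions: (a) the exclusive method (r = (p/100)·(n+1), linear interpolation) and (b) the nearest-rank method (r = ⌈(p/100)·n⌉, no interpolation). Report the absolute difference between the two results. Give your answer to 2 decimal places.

0.57

n = 8.
(a) r = 6.3; between ranks 6 (11.8) and 7 (13.7): 12.37.
(b) the nearest-rank method: rank 6 → 11.8.
|12.37 − 11.8| = 0.57.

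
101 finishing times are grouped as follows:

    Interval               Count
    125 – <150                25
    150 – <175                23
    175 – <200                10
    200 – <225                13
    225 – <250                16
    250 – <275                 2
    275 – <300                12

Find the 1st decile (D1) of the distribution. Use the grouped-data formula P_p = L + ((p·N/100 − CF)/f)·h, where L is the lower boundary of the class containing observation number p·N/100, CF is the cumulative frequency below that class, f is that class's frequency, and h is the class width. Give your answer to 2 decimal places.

135.10

N = 101; target position k = 10/100 · 101 = 10.1.
Cumulative frequencies: 25, 48, 58, 71, 87, 89, 101.
Observation 10.1 falls in the class 125 – <150.
L = 125, CF = 0, f = 25, h = 25.
P10 = 125 + ((10.1 − 0)/25)·25 = 125 + 10.1 = 135.1.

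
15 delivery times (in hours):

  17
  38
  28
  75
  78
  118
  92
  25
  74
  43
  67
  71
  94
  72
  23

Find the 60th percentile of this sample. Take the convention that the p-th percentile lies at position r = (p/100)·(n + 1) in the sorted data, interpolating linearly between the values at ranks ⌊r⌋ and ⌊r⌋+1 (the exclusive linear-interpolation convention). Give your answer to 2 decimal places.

73.20

Sorted: 17, 23, 25, 28, 38, 43, 67, 71, 72, 74, 75, 78, 92, 94, 118.
n = 15.
r = (60/100)·(15 + 1) = 9.6.
Rank 9 is 72 and rank 10 is 74.
Interpolate: 72 + 0.6·(74 − 72) = 72 + 0.6·2 = 73.2.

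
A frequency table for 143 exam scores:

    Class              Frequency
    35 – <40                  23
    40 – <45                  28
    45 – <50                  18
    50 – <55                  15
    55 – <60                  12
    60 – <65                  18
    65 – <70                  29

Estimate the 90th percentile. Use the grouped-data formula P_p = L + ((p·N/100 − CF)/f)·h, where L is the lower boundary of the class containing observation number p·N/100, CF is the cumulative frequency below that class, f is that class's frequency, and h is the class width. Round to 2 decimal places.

67.53

N = 143; target position k = 90/100 · 143 = 128.7.
Cumulative frequencies: 23, 51, 69, 84, 96, 114, 143.
Observation 128.7 falls in the class 65 – <70.
L = 65, CF = 114, f = 29, h = 5.
P90 = 65 + ((128.7 − 114)/29)·5 = 65 + 2.53448 = 67.5345.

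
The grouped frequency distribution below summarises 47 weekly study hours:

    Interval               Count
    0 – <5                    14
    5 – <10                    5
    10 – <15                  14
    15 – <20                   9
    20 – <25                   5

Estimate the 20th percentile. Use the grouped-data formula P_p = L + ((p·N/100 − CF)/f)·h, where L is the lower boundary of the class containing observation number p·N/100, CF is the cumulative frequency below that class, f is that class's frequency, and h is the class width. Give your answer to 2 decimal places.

3.36

N = 47; target position k = 20/100 · 47 = 9.4.
Cumulative frequencies: 14, 19, 33, 42, 47.
Observation 9.4 falls in the class 0 – <5.
L = 0, CF = 0, f = 14, h = 5.
P20 = 0 + ((9.4 − 0)/14)·5 = 0 + 3.35714 = 3.35714.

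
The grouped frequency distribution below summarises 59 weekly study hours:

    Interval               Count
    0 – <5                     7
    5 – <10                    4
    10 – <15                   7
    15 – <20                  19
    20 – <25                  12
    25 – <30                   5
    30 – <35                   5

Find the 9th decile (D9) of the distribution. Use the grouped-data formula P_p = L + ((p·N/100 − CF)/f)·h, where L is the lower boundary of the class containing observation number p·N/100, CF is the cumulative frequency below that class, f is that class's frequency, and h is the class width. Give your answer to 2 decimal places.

29.10

N = 59; target position k = 90/100 · 59 = 53.1.
Cumulative frequencies: 7, 11, 18, 37, 49, 54, 59.
Observation 53.1 falls in the class 25 – <30.
L = 25, CF = 49, f = 5, h = 5.
P90 = 25 + ((53.1 − 49)/5)·5 = 25 + 4.1 = 29.1.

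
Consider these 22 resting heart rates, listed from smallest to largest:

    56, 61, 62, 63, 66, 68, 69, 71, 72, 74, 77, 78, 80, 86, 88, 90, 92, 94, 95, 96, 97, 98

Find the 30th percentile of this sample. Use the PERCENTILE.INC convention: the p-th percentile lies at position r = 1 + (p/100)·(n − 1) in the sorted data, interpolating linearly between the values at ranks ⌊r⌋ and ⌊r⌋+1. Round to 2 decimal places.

69.60

n = 22.
r = 1 + (30/100)·(22 − 1) = 1 + 6.3 = 7.3.
Rank 7 is 69 and rank 8 is 71.
Interpolate: 69 + 0.3·(71 − 69) = 69 + 0.3·2 = 69.6.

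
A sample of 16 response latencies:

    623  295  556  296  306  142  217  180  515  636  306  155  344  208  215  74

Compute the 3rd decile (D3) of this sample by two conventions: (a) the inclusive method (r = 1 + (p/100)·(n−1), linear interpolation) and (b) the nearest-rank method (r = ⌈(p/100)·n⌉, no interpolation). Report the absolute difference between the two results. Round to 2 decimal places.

3.50

Sorted: 74, 142, 155, 180, 208, 215, 217, 295, 296, 306, 306, 344, 515, 556, 623, 636.
n = 16.
(a) r = 5.5; between ranks 5 (208) and 6 (215): 211.5.
(b) the nearest-rank method: rank 5 → 208.
|211.5 − 208| = 3.5.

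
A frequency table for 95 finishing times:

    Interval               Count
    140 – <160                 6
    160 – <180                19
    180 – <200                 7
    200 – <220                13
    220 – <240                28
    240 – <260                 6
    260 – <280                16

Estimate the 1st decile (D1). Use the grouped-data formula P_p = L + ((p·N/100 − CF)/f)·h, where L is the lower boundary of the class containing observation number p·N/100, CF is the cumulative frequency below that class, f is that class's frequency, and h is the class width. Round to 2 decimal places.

163.68

N = 95; target position k = 10/100 · 95 = 9.5.
Cumulative frequencies: 6, 25, 32, 45, 73, 79, 95.
Observation 9.5 falls in the class 160 – <180.
L = 160, CF = 6, f = 19, h = 20.
P10 = 160 + ((9.5 − 6)/19)·20 = 160 + 3.68421 = 163.684.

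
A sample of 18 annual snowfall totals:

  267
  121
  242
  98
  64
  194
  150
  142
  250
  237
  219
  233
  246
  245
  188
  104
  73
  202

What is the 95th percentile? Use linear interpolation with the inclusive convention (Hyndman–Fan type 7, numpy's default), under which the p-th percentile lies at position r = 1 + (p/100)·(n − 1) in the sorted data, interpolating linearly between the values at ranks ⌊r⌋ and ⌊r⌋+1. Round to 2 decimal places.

252.55

Sorted: 64, 73, 98, 104, 121, 142, 150, 188, 194, 202, 219, 233, 237, 242, 245, 246, 250, 267.
n = 18.
r = 1 + (95/100)·(18 − 1) = 1 + 16.15 = 17.15.
Rank 17 is 250 and rank 18 is 267.
Interpolate: 250 + 0.15·(267 − 250) = 250 + 0.15·17 = 252.55.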